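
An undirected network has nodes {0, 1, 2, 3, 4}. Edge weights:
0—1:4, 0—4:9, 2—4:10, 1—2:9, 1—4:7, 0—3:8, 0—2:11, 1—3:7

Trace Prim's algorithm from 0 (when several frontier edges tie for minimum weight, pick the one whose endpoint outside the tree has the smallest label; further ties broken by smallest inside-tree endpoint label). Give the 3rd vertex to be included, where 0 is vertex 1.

Grow the tree from 0 using Prim:
Step 1: frontier [0—1 4, 0—3 8, 0—4 9, 0—2 11] → take 0—1 (4); add 1.
Step 2: frontier [0—3 8, 0—4 9, 0—2 11, 1—3 7, 1—4 7, 1—2 9] → take 1—3 (7); add 3.
Step 3: frontier [0—4 9, 0—2 11, 1—4 7, 1—2 9] → take 1—4 (7); add 4.
Step 4: frontier [0—2 11, 1—2 9, 2—4 10] → take 1—2 (9); add 2.
Vertex order: 0, 1, 3, 4, 2. The 3rd vertex is 3.

3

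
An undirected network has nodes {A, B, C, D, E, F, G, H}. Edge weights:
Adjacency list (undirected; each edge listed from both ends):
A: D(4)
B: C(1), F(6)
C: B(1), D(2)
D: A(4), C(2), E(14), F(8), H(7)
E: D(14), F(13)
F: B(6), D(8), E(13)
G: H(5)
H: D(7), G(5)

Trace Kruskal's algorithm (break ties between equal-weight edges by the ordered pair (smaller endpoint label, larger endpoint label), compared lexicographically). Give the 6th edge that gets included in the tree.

Kruskal: consider edges lightest-first.
B—C (1): add — endpoints in different components.
C—D (2): add — endpoints in different components.
A—D (4): add — endpoints in different components.
G—H (5): add — endpoints in different components.
B—F (6): add — endpoints in different components.
D—H (7): add — endpoints in different components.
D—F (8): skip — D and F already connected.
E—F (13): add — endpoints in different components.
The 6th edge added is D—H.

D-H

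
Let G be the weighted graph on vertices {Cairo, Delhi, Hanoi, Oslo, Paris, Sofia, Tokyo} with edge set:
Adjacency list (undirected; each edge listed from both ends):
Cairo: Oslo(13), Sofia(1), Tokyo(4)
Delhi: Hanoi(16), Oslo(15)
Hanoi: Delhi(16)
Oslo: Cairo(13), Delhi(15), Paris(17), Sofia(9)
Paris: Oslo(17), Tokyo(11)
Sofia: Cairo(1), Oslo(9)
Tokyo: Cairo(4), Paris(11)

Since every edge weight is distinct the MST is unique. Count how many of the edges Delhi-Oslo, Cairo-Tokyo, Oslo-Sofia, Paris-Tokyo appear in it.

4

Kruskal: consider edges lightest-first.
Cairo-Sofia (1): add — endpoints in different components.
Cairo-Tokyo (4): add — endpoints in different components.
Oslo-Sofia (9): add — endpoints in different components.
Paris-Tokyo (11): add — endpoints in different components.
Cairo-Oslo (13): skip — Oslo and Cairo already connected.
Delhi-Oslo (15): add — endpoints in different components.
Delhi-Hanoi (16): add — endpoints in different components.
MST edge set: {Cairo-Sofia, Cairo-Tokyo, Oslo-Sofia, Paris-Tokyo, Delhi-Oslo, Delhi-Hanoi}.
Of the listed edges, {Delhi-Oslo, Cairo-Tokyo, Oslo-Sofia, Paris-Tokyo} are in the MST → 4.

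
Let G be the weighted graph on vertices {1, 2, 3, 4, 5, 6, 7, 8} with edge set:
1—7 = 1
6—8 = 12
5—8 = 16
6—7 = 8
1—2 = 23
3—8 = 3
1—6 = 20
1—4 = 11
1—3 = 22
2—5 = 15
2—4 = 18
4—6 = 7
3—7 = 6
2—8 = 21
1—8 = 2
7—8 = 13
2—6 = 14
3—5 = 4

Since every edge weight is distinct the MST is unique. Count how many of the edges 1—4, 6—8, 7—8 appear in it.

Sort edges by weight, then run Kruskal:
1—7 (1): add — endpoints in different components.
1—8 (2): add — endpoints in different components.
3—8 (3): add — endpoints in different components.
3—5 (4): add — endpoints in different components.
3—7 (6): skip — 3 and 7 already connected.
4—6 (7): add — endpoints in different components.
6—7 (8): add — endpoints in different components.
1—4 (11): skip — 1 and 4 already connected.
6—8 (12): skip — 6 and 8 already connected.
7—8 (13): skip — 7 and 8 already connected.
2—6 (14): add — endpoints in different components.
MST edge set: {1—7, 1—8, 3—8, 3—5, 4—6, 6—7, 2—6}.
Of the listed edges, {} are in the MST → 0.

0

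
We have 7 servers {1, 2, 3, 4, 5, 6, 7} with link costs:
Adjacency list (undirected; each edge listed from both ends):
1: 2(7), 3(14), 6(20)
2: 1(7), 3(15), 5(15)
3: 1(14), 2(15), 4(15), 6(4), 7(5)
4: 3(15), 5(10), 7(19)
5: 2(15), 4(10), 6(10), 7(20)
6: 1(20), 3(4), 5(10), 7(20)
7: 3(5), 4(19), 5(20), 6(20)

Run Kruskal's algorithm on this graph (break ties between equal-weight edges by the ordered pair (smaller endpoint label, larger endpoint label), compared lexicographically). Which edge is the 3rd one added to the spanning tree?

Kruskal: consider edges lightest-first.
3–6 (4): add. Components now {1} {2} {3,6} {4} {5} {7}
3–7 (5): add. Components now {1} {2} {3,6,7} {4} {5}
1–2 (7): add. Components now {1,2} {3,6,7} {4} {5}
4–5 (10): add. Components now {1,2} {3,6,7} {4,5}
5–6 (10): add. Components now {1,2} {3,4,5,6,7}
1–3 (14): add. Components now {1,2,3,4,5,6,7}
The 3rd edge added is 1–2.

1-2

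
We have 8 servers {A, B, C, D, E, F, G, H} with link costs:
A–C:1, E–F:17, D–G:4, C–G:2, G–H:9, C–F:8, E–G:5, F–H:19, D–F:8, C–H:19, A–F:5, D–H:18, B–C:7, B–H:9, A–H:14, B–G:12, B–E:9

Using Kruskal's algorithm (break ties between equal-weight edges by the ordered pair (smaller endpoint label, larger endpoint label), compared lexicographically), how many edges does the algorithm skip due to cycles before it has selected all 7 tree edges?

Kruskal: consider edges lightest-first.
A–C (1): add — endpoints in different components.
C–G (2): add — endpoints in different components.
D–G (4): add — endpoints in different components.
A–F (5): add — endpoints in different components.
E–G (5): add — endpoints in different components.
B–C (7): add — endpoints in different components.
C–F (8): skip — C and F already connected.
D–F (8): skip — D and F already connected.
B–E (9): skip — B and E already connected.
B–H (9): add — endpoints in different components.
Edges rejected before the tree was complete: 3.

3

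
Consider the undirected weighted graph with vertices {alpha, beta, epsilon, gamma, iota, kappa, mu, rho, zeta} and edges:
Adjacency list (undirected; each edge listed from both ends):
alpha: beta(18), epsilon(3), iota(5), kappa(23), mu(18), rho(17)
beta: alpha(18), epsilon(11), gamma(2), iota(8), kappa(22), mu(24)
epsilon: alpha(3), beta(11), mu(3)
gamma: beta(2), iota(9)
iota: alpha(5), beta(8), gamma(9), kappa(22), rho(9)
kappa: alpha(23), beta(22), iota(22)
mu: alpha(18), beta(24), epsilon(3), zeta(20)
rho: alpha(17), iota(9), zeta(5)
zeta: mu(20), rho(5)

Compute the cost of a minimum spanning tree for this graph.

57

Prim's algorithm from gamma:
Step 1: cheapest edge leaving the tree is beta gamma (2); add beta.
Step 2: cheapest edge leaving the tree is beta iota (8); add iota.
Step 3: cheapest edge leaving the tree is alpha iota (5); add alpha.
Step 4: cheapest edge leaving the tree is alpha epsilon (3); add epsilon.
Step 5: cheapest edge leaving the tree is epsilon mu (3); add mu.
Step 6: cheapest edge leaving the tree is iota rho (9); add rho.
Step 7: cheapest edge leaving the tree is rho zeta (5); add zeta.
Step 8: cheapest edge leaving the tree is beta kappa (22); add kappa.
MST edges: beta gamma, beta iota, alpha iota, alpha epsilon, epsilon mu, iota rho, rho zeta, beta kappa; total weight 2+8+5+3+3+9+5+22 = 57.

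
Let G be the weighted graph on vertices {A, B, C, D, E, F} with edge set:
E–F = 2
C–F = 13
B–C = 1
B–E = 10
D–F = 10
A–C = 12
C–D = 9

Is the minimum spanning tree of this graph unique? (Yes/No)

No

Kruskal: consider edges lightest-first.
B–C (1): add. Components now {A} {B,C} {D} {E} {F}
E–F (2): add. Components now {A} {B,C} {D} {E,F}
C–D (9): add. Components now {A} {B,C,D} {E,F}
B–E (10): add. Components now {A} {B,C,D,E,F}
D–F (10): skip — D and F already connected.
A–C (12): add. Components now {A,B,C,D,E,F}
Non-tree edge D–F has weight 10, equal to the heaviest edge on its tree cycle — swapping gives another MST of the same weight. Not unique.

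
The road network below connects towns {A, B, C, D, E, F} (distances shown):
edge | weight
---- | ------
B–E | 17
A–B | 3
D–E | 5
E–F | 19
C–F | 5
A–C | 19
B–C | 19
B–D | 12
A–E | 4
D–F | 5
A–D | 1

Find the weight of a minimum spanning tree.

18

Sort edges by weight, then run Kruskal:
A–D (1): add — endpoints in different components.
A–B (3): add — endpoints in different components.
A–E (4): add — endpoints in different components.
C–F (5): add — endpoints in different components.
D–E (5): skip — D and E already connected.
D–F (5): add — endpoints in different components.
MST edges: A–D, A–B, A–E, C–F, D–F; total weight 1+3+4+5+5 = 18.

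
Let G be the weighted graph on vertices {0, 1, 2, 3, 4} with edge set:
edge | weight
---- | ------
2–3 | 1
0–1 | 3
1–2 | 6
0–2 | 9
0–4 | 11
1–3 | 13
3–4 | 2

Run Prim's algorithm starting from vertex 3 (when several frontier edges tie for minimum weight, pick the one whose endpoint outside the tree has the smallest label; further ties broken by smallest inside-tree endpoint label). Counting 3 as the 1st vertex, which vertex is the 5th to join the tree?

Grow the tree from 3 using Prim:
Step 1: frontier [2–3 1, 3–4 2, 1–3 13] → take 2–3 (1); add 2.
Step 2: frontier [1–2 6, 0–2 9, 3–4 2, 1–3 13] → take 3–4 (2); add 4.
Step 3: frontier [1–2 6, 0–2 9, 1–3 13, 0–4 11] → take 1–2 (6); add 1.
Step 4: frontier [0–1 3, 0–2 9, 0–4 11] → take 0–1 (3); add 0.
Vertex order: 3, 2, 4, 1, 0. The 5th vertex is 0.

0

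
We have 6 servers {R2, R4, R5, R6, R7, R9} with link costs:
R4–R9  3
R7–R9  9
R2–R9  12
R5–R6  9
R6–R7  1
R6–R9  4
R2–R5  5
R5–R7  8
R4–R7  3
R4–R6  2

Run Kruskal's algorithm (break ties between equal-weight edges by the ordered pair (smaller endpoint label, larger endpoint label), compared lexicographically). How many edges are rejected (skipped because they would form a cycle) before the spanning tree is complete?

2

Kruskal: consider edges lightest-first.
R6–R7 (1): add. Components now {R5} {R4} {R6,R7} {R9} {R2}
R4–R6 (2): add. Components now {R5} {R4,R6,R7} {R9} {R2}
R4–R7 (3): skip — R4 and R7 already connected.
R4–R9 (3): add. Components now {R5} {R4,R6,R7,R9} {R2}
R6–R9 (4): skip — R6 and R9 already connected.
R2–R5 (5): add. Components now {R2,R5} {R4,R6,R7,R9}
R5–R7 (8): add. Components now {R2,R4,R5,R6,R7,R9}
Edges rejected before the tree was complete: 2.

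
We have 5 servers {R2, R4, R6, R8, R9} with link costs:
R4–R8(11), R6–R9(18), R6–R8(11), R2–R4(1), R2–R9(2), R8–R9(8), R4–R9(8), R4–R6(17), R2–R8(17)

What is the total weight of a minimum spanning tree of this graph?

22

Sort edges by weight, then run Kruskal:
R2–R4 (1): add. Components now {R8} {R2,R4} {R9} {R6}
R2–R9 (2): add. Components now {R8} {R2,R4,R9} {R6}
R4–R9 (8): skip — R9 and R4 already connected.
R8–R9 (8): add. Components now {R2,R4,R8,R9} {R6}
R4–R8 (11): skip — R8 and R4 already connected.
R6–R8 (11): add. Components now {R2,R4,R6,R8,R9}
MST edges: R2–R4, R2–R9, R8–R9, R6–R8; total weight 1+2+8+11 = 22.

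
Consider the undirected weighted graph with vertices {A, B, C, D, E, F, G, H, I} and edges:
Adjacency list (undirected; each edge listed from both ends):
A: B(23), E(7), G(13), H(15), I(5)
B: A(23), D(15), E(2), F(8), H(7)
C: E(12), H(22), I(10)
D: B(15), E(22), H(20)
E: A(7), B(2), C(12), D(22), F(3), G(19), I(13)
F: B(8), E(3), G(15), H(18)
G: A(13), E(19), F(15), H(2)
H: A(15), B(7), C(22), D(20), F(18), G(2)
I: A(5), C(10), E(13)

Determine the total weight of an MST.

51

Kruskal's algorithm — process edges by increasing weight (ties by edge label):
B E (2): add — endpoints in different components.
G H (2): add — endpoints in different components.
E F (3): add — endpoints in different components.
A I (5): add — endpoints in different components.
A E (7): add — endpoints in different components.
B H (7): add — endpoints in different components.
B F (8): skip — B and F already connected.
C I (10): add — endpoints in different components.
C E (12): skip — C and E already connected.
A G (13): skip — A and G already connected.
E I (13): skip — E and I already connected.
A H (15): skip — A and H already connected.
B D (15): add — endpoints in different components.
MST edges: B E, G H, E F, A I, A E, B H, C I, B D; total weight 2+2+3+5+7+7+10+15 = 51.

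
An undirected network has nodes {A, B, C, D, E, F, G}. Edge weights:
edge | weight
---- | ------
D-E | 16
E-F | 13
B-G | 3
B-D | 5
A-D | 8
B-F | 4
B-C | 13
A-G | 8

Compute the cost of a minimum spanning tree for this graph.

Grow the tree from E using Prim:
Step 1: cheapest edge leaving the tree is E-F (13); add F.
Step 2: cheapest edge leaving the tree is B-F (4); add B.
Step 3: cheapest edge leaving the tree is B-G (3); add G.
Step 4: cheapest edge leaving the tree is B-D (5); add D.
Step 5: cheapest edge leaving the tree is A-D (8); add A.
Step 6: cheapest edge leaving the tree is B-C (13); add C.
MST edges: E-F, B-F, B-G, B-D, A-D, B-C; total weight 13+4+3+5+8+13 = 46.

46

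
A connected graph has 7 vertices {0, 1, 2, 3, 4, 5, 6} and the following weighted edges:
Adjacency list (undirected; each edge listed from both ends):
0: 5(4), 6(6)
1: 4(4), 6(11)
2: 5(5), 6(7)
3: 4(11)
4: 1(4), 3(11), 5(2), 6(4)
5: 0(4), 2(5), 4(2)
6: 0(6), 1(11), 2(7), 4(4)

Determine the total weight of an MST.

Kruskal: consider edges lightest-first.
4–5 (2): add — endpoints in different components.
0–5 (4): add — endpoints in different components.
1–4 (4): add — endpoints in different components.
4–6 (4): add — endpoints in different components.
2–5 (5): add — endpoints in different components.
0–6 (6): skip — 0 and 6 already connected.
2–6 (7): skip — 2 and 6 already connected.
1–6 (11): skip — 1 and 6 already connected.
3–4 (11): add — endpoints in different components.
MST edges: 4–5, 0–5, 1–4, 4–6, 2–5, 3–4; total weight 2+4+4+4+5+11 = 30.

30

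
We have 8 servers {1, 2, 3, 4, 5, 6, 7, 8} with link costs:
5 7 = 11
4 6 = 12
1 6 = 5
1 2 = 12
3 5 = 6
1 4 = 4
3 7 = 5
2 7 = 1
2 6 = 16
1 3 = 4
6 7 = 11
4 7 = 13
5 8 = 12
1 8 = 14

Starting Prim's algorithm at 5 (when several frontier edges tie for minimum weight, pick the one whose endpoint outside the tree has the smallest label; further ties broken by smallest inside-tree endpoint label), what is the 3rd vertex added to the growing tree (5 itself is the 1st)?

Prim, starting at 5.
Step 1: cheapest edge leaving the tree is 3 5 (6); add 3.
Step 2: cheapest edge leaving the tree is 1 3 (4); add 1.
Step 3: cheapest edge leaving the tree is 1 4 (4); add 4.
Step 4: cheapest edge leaving the tree is 1 6 (5); add 6.
Step 5: cheapest edge leaving the tree is 3 7 (5); add 7.
Step 6: cheapest edge leaving the tree is 2 7 (1); add 2.
Step 7: cheapest edge leaving the tree is 5 8 (12); add 8.
Vertex order: 5, 3, 1, 4, 6, 7, 2, 8. The 3rd vertex is 1.

1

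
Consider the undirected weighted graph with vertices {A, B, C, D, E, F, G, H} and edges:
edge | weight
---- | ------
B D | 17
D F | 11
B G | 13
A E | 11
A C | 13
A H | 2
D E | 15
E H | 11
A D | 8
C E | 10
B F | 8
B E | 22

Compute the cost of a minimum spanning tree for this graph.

63

Kruskal's algorithm — process edges by increasing weight (ties by edge label):
A H (2): add — endpoints in different components.
A D (8): add — endpoints in different components.
B F (8): add — endpoints in different components.
C E (10): add — endpoints in different components.
A E (11): add — endpoints in different components.
D F (11): add — endpoints in different components.
E H (11): skip — E and H already connected.
A C (13): skip — A and C already connected.
B G (13): add — endpoints in different components.
MST edges: A H, A D, B F, C E, A E, D F, B G; total weight 2+8+8+10+11+11+13 = 63.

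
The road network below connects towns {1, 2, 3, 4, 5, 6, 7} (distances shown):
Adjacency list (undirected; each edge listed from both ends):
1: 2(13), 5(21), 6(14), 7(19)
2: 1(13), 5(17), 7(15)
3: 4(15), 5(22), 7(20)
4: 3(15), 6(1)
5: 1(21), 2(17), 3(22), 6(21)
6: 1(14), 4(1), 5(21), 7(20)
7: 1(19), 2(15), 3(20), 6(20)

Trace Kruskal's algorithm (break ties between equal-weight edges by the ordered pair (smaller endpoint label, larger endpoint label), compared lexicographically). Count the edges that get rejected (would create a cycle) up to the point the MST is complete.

Kruskal: consider edges lightest-first.
4-6 (1): add — endpoints in different components.
1-2 (13): add — endpoints in different components.
1-6 (14): add — endpoints in different components.
2-7 (15): add — endpoints in different components.
3-4 (15): add — endpoints in different components.
2-5 (17): add — endpoints in different components.
Edges rejected before the tree was complete: 0.

0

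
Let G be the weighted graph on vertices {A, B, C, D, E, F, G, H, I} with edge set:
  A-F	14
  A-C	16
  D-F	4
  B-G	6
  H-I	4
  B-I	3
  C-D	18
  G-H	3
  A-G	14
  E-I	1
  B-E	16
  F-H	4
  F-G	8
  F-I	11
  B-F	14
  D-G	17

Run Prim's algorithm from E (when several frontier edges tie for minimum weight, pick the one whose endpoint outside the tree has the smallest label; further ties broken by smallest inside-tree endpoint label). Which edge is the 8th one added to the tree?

A-C

Prim, starting at E.
Step 1: cheapest edge leaving the tree is E-I (1); add I.
Step 2: cheapest edge leaving the tree is B-I (3); add B.
Step 3: cheapest edge leaving the tree is H-I (4); add H.
Step 4: cheapest edge leaving the tree is G-H (3); add G.
Step 5: cheapest edge leaving the tree is F-H (4); add F.
Step 6: cheapest edge leaving the tree is D-F (4); add D.
Step 7: cheapest edge leaving the tree is A-F (14); add A.
Step 8: cheapest edge leaving the tree is A-C (16); add C.
The 8th edge added is A-C.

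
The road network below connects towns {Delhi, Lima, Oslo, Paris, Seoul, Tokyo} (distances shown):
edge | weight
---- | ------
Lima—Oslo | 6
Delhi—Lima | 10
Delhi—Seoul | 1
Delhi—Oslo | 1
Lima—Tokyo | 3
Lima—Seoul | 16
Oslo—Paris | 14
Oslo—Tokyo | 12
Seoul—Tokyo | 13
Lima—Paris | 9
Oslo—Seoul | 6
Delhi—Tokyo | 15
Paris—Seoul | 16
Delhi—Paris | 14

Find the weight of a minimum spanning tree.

20

Kruskal's algorithm — process edges by increasing weight (ties by edge label):
Delhi—Oslo (1): add — endpoints in different components.
Delhi—Seoul (1): add — endpoints in different components.
Lima—Tokyo (3): add — endpoints in different components.
Lima—Oslo (6): add — endpoints in different components.
Oslo—Seoul (6): skip — Seoul and Oslo already connected.
Lima—Paris (9): add — endpoints in different components.
MST edges: Delhi—Oslo, Delhi—Seoul, Lima—Tokyo, Lima—Oslo, Lima—Paris; total weight 1+1+3+6+9 = 20.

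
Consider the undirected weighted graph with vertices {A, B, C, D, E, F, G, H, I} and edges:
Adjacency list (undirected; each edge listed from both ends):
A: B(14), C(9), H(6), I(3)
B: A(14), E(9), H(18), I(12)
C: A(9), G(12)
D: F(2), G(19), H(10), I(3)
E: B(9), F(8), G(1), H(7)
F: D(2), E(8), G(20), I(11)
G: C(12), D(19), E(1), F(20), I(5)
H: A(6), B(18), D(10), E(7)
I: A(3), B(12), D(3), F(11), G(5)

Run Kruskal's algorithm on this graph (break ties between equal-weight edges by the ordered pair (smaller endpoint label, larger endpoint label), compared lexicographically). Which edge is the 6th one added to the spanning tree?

Kruskal's algorithm — process edges by increasing weight (ties by edge label):
E G (1): add — endpoints in different components.
D F (2): add — endpoints in different components.
A I (3): add — endpoints in different components.
D I (3): add — endpoints in different components.
G I (5): add — endpoints in different components.
A H (6): add — endpoints in different components.
E H (7): skip — E and H already connected.
E F (8): skip — E and F already connected.
A C (9): add — endpoints in different components.
B E (9): add — endpoints in different components.
The 6th edge added is A H.

A-H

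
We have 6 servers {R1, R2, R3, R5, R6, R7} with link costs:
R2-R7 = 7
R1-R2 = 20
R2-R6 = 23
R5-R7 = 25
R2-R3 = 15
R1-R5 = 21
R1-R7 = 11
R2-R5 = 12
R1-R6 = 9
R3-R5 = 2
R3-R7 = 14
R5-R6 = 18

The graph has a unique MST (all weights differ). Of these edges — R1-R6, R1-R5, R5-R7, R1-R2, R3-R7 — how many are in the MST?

1

Sort edges by weight, then run Kruskal:
R3-R5 (2): add — endpoints in different components.
R2-R7 (7): add — endpoints in different components.
R1-R6 (9): add — endpoints in different components.
R1-R7 (11): add — endpoints in different components.
R2-R5 (12): add — endpoints in different components.
MST edge set: {R3-R5, R2-R7, R1-R6, R1-R7, R2-R5}.
Of the listed edges, {R1-R6} are in the MST → 1.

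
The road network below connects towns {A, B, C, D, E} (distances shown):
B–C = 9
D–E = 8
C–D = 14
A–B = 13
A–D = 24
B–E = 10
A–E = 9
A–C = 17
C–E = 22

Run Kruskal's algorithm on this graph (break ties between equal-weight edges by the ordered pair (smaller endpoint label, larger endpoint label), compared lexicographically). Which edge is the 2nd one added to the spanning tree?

Kruskal's algorithm — process edges by increasing weight (ties by edge label):
D–E (8): add — endpoints in different components.
A–E (9): add — endpoints in different components.
B–C (9): add — endpoints in different components.
B–E (10): add — endpoints in different components.
The 2nd edge added is A–E.

A-E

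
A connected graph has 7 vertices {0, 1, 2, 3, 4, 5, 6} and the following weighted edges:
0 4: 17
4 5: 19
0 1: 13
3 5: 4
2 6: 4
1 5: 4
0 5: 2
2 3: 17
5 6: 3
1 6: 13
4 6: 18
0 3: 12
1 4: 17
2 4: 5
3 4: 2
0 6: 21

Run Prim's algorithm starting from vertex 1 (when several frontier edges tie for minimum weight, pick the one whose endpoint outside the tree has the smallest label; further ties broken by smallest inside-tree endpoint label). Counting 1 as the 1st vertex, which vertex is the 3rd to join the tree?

Prim's algorithm from 1:
Step 1: cheapest edge leaving the tree is 1 5 (4); add 5.
Step 2: cheapest edge leaving the tree is 0 5 (2); add 0.
Step 3: cheapest edge leaving the tree is 5 6 (3); add 6.
Step 4: cheapest edge leaving the tree is 2 6 (4); add 2.
Step 5: cheapest edge leaving the tree is 3 5 (4); add 3.
Step 6: cheapest edge leaving the tree is 3 4 (2); add 4.
Vertex order: 1, 5, 0, 6, 2, 3, 4. The 3rd vertex is 0.

0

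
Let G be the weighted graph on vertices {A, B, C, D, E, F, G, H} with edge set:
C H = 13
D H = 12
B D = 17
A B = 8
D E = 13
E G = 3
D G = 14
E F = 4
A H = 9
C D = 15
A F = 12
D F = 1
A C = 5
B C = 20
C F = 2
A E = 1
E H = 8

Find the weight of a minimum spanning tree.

27

Prim's algorithm from H:
Step 1: cheapest edge leaving the tree is E H (8); add E.
Step 2: cheapest edge leaving the tree is A E (1); add A.
Step 3: cheapest edge leaving the tree is E G (3); add G.
Step 4: cheapest edge leaving the tree is E F (4); add F.
Step 5: cheapest edge leaving the tree is D F (1); add D.
Step 6: cheapest edge leaving the tree is C F (2); add C.
Step 7: cheapest edge leaving the tree is A B (8); add B.
MST edges: E H, A E, E G, E F, D F, C F, A B; total weight 8+1+3+4+1+2+8 = 27.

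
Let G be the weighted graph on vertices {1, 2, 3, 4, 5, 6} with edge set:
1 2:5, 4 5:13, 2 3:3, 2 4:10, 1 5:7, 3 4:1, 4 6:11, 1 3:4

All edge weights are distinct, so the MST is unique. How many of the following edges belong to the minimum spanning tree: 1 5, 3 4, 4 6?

3

Kruskal's algorithm — process edges by increasing weight (ties by edge label):
3 4 (1): add. Components now {1} {2} {3,4} {5} {6}
2 3 (3): add. Components now {1} {2,3,4} {5} {6}
1 3 (4): add. Components now {1,2,3,4} {5} {6}
1 2 (5): skip — 1 and 2 already connected.
1 5 (7): add. Components now {1,2,3,4,5} {6}
2 4 (10): skip — 2 and 4 already connected.
4 6 (11): add. Components now {1,2,3,4,5,6}
MST edge set: {3 4, 2 3, 1 3, 1 5, 4 6}.
Of the listed edges, {1 5, 3 4, 4 6} are in the MST → 3.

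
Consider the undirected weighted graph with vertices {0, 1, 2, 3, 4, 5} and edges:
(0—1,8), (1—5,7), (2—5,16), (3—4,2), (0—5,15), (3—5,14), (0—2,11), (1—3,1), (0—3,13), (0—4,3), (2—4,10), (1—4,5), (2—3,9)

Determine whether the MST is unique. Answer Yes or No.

Yes

Sort edges by weight, then run Kruskal:
1—3 (1): add — endpoints in different components.
3—4 (2): add — endpoints in different components.
0—4 (3): add — endpoints in different components.
1—4 (5): skip — 1 and 4 already connected.
1—5 (7): add — endpoints in different components.
0—1 (8): skip — 0 and 1 already connected.
2—3 (9): add — endpoints in different components.
Every non-tree edge has weight strictly greater than the heaviest edge on the tree path between its endpoints, so the MST is unique.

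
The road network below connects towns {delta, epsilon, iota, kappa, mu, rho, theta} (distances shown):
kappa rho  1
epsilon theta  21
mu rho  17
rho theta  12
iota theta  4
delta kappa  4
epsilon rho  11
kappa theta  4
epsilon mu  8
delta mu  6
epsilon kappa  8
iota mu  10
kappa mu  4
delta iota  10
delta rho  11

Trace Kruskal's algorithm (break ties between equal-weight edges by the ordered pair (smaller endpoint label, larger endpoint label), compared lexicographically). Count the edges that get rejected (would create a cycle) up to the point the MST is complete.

Kruskal's algorithm — process edges by increasing weight (ties by edge label):
kappa rho (1): add — endpoints in different components.
delta kappa (4): add — endpoints in different components.
iota theta (4): add — endpoints in different components.
kappa mu (4): add — endpoints in different components.
kappa theta (4): add — endpoints in different components.
delta mu (6): skip — mu and delta already connected.
epsilon kappa (8): add — endpoints in different components.
Edges rejected before the tree was complete: 1.

1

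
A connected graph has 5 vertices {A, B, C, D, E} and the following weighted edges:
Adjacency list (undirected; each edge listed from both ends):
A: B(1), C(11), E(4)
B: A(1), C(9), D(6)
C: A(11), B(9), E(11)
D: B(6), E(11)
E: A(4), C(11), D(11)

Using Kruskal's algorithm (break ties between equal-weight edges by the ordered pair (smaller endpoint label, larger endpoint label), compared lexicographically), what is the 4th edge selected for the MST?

B-C

Sort edges by weight, then run Kruskal:
A–B (1): add. Components now {A,B} {C} {D} {E}
A–E (4): add. Components now {A,B,E} {C} {D}
B–D (6): add. Components now {A,B,D,E} {C}
B–C (9): add. Components now {A,B,C,D,E}
The 4th edge added is B–C.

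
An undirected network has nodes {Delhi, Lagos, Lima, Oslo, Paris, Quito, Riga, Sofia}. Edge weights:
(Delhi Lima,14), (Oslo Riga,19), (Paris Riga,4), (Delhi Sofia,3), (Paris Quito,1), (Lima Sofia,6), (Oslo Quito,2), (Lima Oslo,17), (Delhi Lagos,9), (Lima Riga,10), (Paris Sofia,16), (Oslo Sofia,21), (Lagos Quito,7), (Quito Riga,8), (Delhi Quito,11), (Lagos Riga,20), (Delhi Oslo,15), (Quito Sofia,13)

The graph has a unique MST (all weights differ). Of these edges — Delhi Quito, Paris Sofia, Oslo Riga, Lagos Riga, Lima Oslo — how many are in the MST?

Kruskal: consider edges lightest-first.
Paris Quito (1): add — endpoints in different components.
Oslo Quito (2): add — endpoints in different components.
Delhi Sofia (3): add — endpoints in different components.
Paris Riga (4): add — endpoints in different components.
Lima Sofia (6): add — endpoints in different components.
Lagos Quito (7): add — endpoints in different components.
Quito Riga (8): skip — Quito and Riga already connected.
Delhi Lagos (9): add — endpoints in different components.
MST edge set: {Paris Quito, Oslo Quito, Delhi Sofia, Paris Riga, Lima Sofia, Lagos Quito, Delhi Lagos}.
Of the listed edges, {} are in the MST → 0.

0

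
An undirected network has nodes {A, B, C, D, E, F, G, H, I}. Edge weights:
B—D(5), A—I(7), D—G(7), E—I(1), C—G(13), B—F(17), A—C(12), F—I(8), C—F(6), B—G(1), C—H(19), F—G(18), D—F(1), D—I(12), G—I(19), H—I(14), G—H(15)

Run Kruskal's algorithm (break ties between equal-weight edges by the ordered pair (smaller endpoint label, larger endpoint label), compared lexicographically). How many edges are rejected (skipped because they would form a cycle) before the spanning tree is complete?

4

Kruskal's algorithm — process edges by increasing weight (ties by edge label):
B—G (1): add — endpoints in different components.
D—F (1): add — endpoints in different components.
E—I (1): add — endpoints in different components.
B—D (5): add — endpoints in different components.
C—F (6): add — endpoints in different components.
A—I (7): add — endpoints in different components.
D—G (7): skip — D and G already connected.
F—I (8): add — endpoints in different components.
A—C (12): skip — A and C already connected.
D—I (12): skip — D and I already connected.
C—G (13): skip — C and G already connected.
H—I (14): add — endpoints in different components.
Edges rejected before the tree was complete: 4.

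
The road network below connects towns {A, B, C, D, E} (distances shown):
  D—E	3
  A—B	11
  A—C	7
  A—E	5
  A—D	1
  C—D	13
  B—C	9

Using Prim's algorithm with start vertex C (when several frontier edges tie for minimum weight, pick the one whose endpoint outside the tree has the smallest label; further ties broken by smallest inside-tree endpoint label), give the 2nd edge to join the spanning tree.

Prim's algorithm from C:
Step 1: cheapest edge leaving the tree is A—C (7); add A.
Step 2: cheapest edge leaving the tree is A—D (1); add D.
Step 3: cheapest edge leaving the tree is D—E (3); add E.
Step 4: cheapest edge leaving the tree is B—C (9); add B.
The 2nd edge added is A—D.

A-D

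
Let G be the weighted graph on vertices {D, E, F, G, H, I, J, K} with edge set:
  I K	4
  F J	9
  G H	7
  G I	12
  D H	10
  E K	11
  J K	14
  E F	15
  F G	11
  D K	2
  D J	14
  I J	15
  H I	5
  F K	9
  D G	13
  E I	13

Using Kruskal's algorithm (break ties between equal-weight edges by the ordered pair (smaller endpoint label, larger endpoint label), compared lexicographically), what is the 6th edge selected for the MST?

F-K

Sort edges by weight, then run Kruskal:
D K (2): add — endpoints in different components.
I K (4): add — endpoints in different components.
H I (5): add — endpoints in different components.
G H (7): add — endpoints in different components.
F J (9): add — endpoints in different components.
F K (9): add — endpoints in different components.
D H (10): skip — D and H already connected.
E K (11): add — endpoints in different components.
The 6th edge added is F K.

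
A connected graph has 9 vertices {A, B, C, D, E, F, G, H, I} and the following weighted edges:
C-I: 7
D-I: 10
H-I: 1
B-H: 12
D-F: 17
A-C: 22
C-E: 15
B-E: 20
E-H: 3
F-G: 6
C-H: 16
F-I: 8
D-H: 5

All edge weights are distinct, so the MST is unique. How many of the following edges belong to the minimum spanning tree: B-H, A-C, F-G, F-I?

Sort edges by weight, then run Kruskal:
H-I (1): add — endpoints in different components.
E-H (3): add — endpoints in different components.
D-H (5): add — endpoints in different components.
F-G (6): add — endpoints in different components.
C-I (7): add — endpoints in different components.
F-I (8): add — endpoints in different components.
D-I (10): skip — D and I already connected.
B-H (12): add — endpoints in different components.
C-E (15): skip — C and E already connected.
C-H (16): skip — C and H already connected.
D-F (17): skip — D and F already connected.
B-E (20): skip — B and E already connected.
A-C (22): add — endpoints in different components.
MST edge set: {H-I, E-H, D-H, F-G, C-I, F-I, B-H, A-C}.
Of the listed edges, {B-H, A-C, F-G, F-I} are in the MST → 4.

4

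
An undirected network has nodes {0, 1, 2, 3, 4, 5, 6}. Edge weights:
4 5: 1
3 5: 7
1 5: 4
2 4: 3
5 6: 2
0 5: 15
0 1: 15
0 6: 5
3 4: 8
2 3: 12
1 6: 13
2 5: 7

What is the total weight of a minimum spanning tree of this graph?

Kruskal's algorithm — process edges by increasing weight (ties by edge label):
4 5 (1): add. Components now {0} {1} {2} {3} {4,5} {6}
5 6 (2): add. Components now {0} {1} {2} {3} {4,5,6}
2 4 (3): add. Components now {0} {1} {2,4,5,6} {3}
1 5 (4): add. Components now {0} {1,2,4,5,6} {3}
0 6 (5): add. Components now {0,1,2,4,5,6} {3}
2 5 (7): skip — 2 and 5 already connected.
3 5 (7): add. Components now {0,1,2,3,4,5,6}
MST edges: 4 5, 5 6, 2 4, 1 5, 0 6, 3 5; total weight 1+2+3+4+5+7 = 22.

22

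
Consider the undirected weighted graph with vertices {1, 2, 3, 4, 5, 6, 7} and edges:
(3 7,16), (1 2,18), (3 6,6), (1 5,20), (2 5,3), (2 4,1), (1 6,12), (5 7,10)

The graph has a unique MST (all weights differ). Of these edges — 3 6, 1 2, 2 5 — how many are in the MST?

2

Kruskal: consider edges lightest-first.
2 4 (1): add — endpoints in different components.
2 5 (3): add — endpoints in different components.
3 6 (6): add — endpoints in different components.
5 7 (10): add — endpoints in different components.
1 6 (12): add — endpoints in different components.
3 7 (16): add — endpoints in different components.
MST edge set: {2 4, 2 5, 3 6, 5 7, 1 6, 3 7}.
Of the listed edges, {3 6, 2 5} are in the MST → 2.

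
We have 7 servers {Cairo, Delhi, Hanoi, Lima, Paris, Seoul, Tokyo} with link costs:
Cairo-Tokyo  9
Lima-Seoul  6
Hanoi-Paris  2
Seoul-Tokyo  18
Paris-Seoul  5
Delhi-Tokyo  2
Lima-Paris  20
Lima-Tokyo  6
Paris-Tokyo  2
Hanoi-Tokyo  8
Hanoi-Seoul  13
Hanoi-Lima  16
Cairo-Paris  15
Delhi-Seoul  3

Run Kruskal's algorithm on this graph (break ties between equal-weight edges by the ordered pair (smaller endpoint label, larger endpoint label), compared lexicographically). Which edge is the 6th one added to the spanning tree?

Cairo-Tokyo

Sort edges by weight, then run Kruskal:
Delhi-Tokyo (2): add — endpoints in different components.
Hanoi-Paris (2): add — endpoints in different components.
Paris-Tokyo (2): add — endpoints in different components.
Delhi-Seoul (3): add — endpoints in different components.
Paris-Seoul (5): skip — Seoul and Paris already connected.
Lima-Seoul (6): add — endpoints in different components.
Lima-Tokyo (6): skip — Tokyo and Lima already connected.
Hanoi-Tokyo (8): skip — Hanoi and Tokyo already connected.
Cairo-Tokyo (9): add — endpoints in different components.
The 6th edge added is Cairo-Tokyo.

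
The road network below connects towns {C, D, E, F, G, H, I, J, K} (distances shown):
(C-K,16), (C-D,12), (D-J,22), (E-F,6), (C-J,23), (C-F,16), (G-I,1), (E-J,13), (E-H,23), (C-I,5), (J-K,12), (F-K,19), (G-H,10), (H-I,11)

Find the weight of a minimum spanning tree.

Prim, starting at E.
Step 1: frontier [E-F 6, E-J 13, E-H 23] → take E-F (6); add F.
Step 2: frontier [E-J 13, E-H 23, C-F 16, F-K 19] → take E-J (13); add J.
Step 3: frontier [E-H 23, C-F 16, F-K 19, J-K 12, D-J 22, C-J 23] → take J-K (12); add K.
Step 4: frontier [E-H 23, C-F 16, D-J 22, C-J 23, C-K 16] → take C-F (16); add C.
Step 5: frontier [C-I 5, C-D 12, E-H 23, D-J 22] → take C-I (5); add I.
Step 6: frontier [C-D 12, E-H 23, G-I 1, H-I 11, D-J 22] → take G-I (1); add G.
Step 7: frontier [C-D 12, E-H 23, G-H 10, H-I 11, D-J 22] → take G-H (10); add H.
Step 8: frontier [C-D 12, D-J 22] → take C-D (12); add D.
MST edges: E-F, E-J, J-K, C-F, C-I, G-I, G-H, C-D; total weight 6+13+12+16+5+1+10+12 = 75.

75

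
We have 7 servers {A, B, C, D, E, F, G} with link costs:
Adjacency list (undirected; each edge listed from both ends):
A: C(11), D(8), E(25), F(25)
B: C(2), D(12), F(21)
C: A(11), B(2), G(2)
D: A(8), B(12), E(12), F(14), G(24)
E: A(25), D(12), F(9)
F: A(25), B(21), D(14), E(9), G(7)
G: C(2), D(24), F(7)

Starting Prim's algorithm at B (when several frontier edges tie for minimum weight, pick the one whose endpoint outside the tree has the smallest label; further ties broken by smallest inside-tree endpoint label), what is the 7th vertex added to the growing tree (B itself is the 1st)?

D

Prim's algorithm from B:
Step 1: cheapest edge leaving the tree is B C (2); add C.
Step 2: cheapest edge leaving the tree is C G (2); add G.
Step 3: cheapest edge leaving the tree is F G (7); add F.
Step 4: cheapest edge leaving the tree is E F (9); add E.
Step 5: cheapest edge leaving the tree is A C (11); add A.
Step 6: cheapest edge leaving the tree is A D (8); add D.
Vertex order: B, C, G, F, E, A, D. The 7th vertex is D.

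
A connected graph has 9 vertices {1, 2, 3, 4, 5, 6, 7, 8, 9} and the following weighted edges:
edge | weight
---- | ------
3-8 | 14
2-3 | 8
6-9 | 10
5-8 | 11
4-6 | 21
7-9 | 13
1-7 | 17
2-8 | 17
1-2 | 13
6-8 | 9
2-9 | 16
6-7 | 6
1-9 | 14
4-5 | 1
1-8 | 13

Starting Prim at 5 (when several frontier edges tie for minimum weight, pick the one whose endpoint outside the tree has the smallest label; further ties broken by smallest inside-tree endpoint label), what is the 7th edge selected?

1-2

Grow the tree from 5 using Prim:
Step 1: cheapest edge leaving the tree is 4-5 (1); add 4.
Step 2: cheapest edge leaving the tree is 5-8 (11); add 8.
Step 3: cheapest edge leaving the tree is 6-8 (9); add 6.
Step 4: cheapest edge leaving the tree is 6-7 (6); add 7.
Step 5: cheapest edge leaving the tree is 6-9 (10); add 9.
Step 6: cheapest edge leaving the tree is 1-8 (13); add 1.
Step 7: cheapest edge leaving the tree is 1-2 (13); add 2.
Step 8: cheapest edge leaving the tree is 2-3 (8); add 3.
The 7th edge added is 1-2.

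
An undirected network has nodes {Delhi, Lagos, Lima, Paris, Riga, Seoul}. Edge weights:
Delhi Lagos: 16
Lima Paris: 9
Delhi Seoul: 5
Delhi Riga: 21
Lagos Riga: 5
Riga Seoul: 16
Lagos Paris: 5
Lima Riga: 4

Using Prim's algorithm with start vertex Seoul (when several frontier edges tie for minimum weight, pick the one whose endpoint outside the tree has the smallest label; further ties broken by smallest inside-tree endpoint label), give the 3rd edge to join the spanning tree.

Lagos-Paris

Grow the tree from Seoul using Prim:
Step 1: cheapest edge leaving the tree is Delhi Seoul (5); add Delhi.
Step 2: cheapest edge leaving the tree is Delhi Lagos (16); add Lagos.
Step 3: cheapest edge leaving the tree is Lagos Paris (5); add Paris.
Step 4: cheapest edge leaving the tree is Lagos Riga (5); add Riga.
Step 5: cheapest edge leaving the tree is Lima Riga (4); add Lima.
The 3rd edge added is Lagos Paris.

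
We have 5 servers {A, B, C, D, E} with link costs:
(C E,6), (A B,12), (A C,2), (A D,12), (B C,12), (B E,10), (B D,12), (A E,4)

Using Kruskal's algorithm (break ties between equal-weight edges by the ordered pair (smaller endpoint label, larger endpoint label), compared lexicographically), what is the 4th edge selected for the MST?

A-D

Kruskal: consider edges lightest-first.
A C (2): add — endpoints in different components.
A E (4): add — endpoints in different components.
C E (6): skip — C and E already connected.
B E (10): add — endpoints in different components.
A B (12): skip — A and B already connected.
A D (12): add — endpoints in different components.
The 4th edge added is A D.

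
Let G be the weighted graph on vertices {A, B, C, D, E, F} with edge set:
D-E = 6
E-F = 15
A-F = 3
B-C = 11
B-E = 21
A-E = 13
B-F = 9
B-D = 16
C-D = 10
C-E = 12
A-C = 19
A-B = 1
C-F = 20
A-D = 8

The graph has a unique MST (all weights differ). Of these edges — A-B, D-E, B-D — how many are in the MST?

2

Kruskal's algorithm — process edges by increasing weight (ties by edge label):
A-B (1): add. Components now {A,B} {C} {D} {E} {F}
A-F (3): add. Components now {A,B,F} {C} {D} {E}
D-E (6): add. Components now {A,B,F} {C} {D,E}
A-D (8): add. Components now {A,B,D,E,F} {C}
B-F (9): skip — B and F already connected.
C-D (10): add. Components now {A,B,C,D,E,F}
MST edge set: {A-B, A-F, D-E, A-D, C-D}.
Of the listed edges, {A-B, D-E} are in the MST → 2.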